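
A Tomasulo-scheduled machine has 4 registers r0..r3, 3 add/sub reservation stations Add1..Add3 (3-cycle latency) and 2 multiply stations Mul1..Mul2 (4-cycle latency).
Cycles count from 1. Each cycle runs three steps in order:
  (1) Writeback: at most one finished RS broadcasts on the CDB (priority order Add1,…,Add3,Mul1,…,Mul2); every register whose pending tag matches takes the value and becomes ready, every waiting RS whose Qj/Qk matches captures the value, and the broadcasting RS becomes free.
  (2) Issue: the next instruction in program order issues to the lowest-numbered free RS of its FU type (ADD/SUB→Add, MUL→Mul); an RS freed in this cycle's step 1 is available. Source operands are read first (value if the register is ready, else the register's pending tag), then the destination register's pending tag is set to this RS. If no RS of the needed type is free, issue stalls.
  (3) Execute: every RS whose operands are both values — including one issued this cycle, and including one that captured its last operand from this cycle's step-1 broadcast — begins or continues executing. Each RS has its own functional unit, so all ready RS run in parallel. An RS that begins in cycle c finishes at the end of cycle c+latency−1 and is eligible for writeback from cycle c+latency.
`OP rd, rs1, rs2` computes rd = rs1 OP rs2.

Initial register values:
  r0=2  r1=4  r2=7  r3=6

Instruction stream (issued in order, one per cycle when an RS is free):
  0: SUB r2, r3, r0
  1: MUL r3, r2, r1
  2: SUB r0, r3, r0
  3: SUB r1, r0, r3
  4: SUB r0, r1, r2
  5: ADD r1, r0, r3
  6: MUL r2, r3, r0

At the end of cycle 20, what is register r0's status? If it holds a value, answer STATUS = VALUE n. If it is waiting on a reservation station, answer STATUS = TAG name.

c1: issue SUB r2<-Add1 | r0:2,r1:4,r2:Add1,r3:6
c2: issue MUL r3<-Mul1 | r0:2,r1:4,r2:Add1,r3:Mul1
c3: issue SUB r0<-Add2 | r0:Add2,r1:4,r2:Add1,r3:Mul1
c4: CDB Add1=4; issue SUB r1<-Add1 | r0:Add2,r1:Add1,r2:4,r3:Mul1
c5: issue SUB r0<-Add3 | r0:Add3,r1:Add1,r2:4,r3:Mul1
c6: stall | r0:Add3,r1:Add1,r2:4,r3:Mul1
c7: stall | r0:Add3,r1:Add1,r2:4,r3:Mul1
c8: CDB Mul1=16; stall | r0:Add3,r1:Add1,r2:4,r3:16
c9: stall | r0:Add3,r1:Add1,r2:4,r3:16
c10: stall | r0:Add3,r1:Add1,r2:4,r3:16
c11: CDB Add2=14; issue ADD r1<-Add2 | r0:Add3,r1:Add2,r2:4,r3:16
c12: issue MUL r2<-Mul1 | r0:Add3,r1:Add2,r2:Mul1,r3:16
c13: - | r0:Add3,r1:Add2,r2:Mul1,r3:16
c14: CDB Add1=-2 | r0:Add3,r1:Add2,r2:Mul1,r3:16
c15: - | r0:Add3,r1:Add2,r2:Mul1,r3:16
c16: - | r0:Add3,r1:Add2,r2:Mul1,r3:16
c17: CDB Add3=-6 | r0:-6,r1:Add2,r2:Mul1,r3:16
c18: - | r0:-6,r1:Add2,r2:Mul1,r3:16
c19: - | r0:-6,r1:Add2,r2:Mul1,r3:16
c20: CDB Add2=10 | r0:-6,r1:10,r2:Mul1,r3:16

STATUS = VALUE -6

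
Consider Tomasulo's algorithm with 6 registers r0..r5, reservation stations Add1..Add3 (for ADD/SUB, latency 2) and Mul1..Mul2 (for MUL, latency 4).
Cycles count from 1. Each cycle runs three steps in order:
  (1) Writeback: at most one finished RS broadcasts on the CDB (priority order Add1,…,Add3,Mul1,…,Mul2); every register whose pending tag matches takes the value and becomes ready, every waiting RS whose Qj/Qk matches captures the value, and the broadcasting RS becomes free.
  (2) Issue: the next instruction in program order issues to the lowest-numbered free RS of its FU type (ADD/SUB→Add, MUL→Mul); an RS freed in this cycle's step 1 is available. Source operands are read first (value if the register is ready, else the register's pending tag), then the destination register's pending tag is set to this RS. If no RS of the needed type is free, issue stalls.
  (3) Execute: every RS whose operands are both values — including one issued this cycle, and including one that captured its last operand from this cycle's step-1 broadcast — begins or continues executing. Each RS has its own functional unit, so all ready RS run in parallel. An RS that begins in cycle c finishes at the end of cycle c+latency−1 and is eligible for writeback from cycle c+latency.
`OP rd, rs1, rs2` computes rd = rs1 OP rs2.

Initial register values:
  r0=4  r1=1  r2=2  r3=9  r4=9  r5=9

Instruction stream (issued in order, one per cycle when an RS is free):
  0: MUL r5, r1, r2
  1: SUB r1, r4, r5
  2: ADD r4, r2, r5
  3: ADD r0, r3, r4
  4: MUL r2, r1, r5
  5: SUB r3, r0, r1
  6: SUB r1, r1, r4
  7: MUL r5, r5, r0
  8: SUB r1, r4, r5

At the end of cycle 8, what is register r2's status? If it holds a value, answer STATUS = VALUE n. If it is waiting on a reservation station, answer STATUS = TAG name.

STATUS = TAG Mul1

  c1: issue MUL r5<-Mul1  regs: r0:4,r1:1,r2:2,r3:9,r4:9,r5:Mul1
  c2: issue SUB r1<-Add1  regs: r0:4,r1:Add1,r2:2,r3:9,r4:9,r5:Mul1
  c3: issue ADD r4<-Add2  regs: r0:4,r1:Add1,r2:2,r3:9,r4:Add2,r5:Mul1
  c4: issue ADD r0<-Add3  regs: r0:Add3,r1:Add1,r2:2,r3:9,r4:Add2,r5:Mul1
  c5: CDB Mul1=2; issue MUL r2<-Mul1  regs: r0:Add3,r1:Add1,r2:Mul1,r3:9,r4:Add2,r5:2
  c6: stall  regs: r0:Add3,r1:Add1,r2:Mul1,r3:9,r4:Add2,r5:2
  c7: CDB Add1=7; issue SUB r3<-Add1  regs: r0:Add3,r1:7,r2:Mul1,r3:Add1,r4:Add2,r5:2
  c8: CDB Add2=4; issue SUB r1<-Add2  regs: r0:Add3,r1:Add2,r2:Mul1,r3:Add1,r4:4,r5:2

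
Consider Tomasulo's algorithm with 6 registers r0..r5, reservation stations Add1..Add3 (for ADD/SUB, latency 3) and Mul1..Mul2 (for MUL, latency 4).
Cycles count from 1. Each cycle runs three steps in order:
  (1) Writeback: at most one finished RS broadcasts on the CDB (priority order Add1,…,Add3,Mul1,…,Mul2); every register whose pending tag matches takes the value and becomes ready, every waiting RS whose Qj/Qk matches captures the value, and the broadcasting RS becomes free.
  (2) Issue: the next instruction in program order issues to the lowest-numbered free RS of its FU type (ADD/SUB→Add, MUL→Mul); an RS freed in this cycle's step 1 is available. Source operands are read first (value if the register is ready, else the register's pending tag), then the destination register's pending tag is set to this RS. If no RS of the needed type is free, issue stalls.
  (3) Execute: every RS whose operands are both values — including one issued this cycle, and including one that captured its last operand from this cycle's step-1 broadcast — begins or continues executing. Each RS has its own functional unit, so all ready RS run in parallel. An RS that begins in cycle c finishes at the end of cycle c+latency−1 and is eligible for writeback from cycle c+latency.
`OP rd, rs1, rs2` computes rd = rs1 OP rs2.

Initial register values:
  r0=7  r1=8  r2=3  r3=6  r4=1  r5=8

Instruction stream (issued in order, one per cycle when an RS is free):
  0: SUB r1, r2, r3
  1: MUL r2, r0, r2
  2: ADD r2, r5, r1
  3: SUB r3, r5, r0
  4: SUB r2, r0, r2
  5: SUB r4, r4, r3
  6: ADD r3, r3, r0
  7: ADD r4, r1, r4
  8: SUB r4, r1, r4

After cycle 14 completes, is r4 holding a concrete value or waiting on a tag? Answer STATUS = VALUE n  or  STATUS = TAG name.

STATUS = TAG Add2

  c1: issue SUB r1<-Add1  regs: r0:7,r1:Add1,r2:3,r3:6,r4:1,r5:8
  c2: issue MUL r2<-Mul1  regs: r0:7,r1:Add1,r2:Mul1,r3:6,r4:1,r5:8
  c3: issue ADD r2<-Add2  regs: r0:7,r1:Add1,r2:Add2,r3:6,r4:1,r5:8
  c4: CDB Add1=-3; issue SUB r3<-Add1  regs: r0:7,r1:-3,r2:Add2,r3:Add1,r4:1,r5:8
  c5: issue SUB r2<-Add3  regs: r0:7,r1:-3,r2:Add3,r3:Add1,r4:1,r5:8
  c6: CDB Mul1=21; stall  regs: r0:7,r1:-3,r2:Add3,r3:Add1,r4:1,r5:8
  c7: CDB Add1=1; issue SUB r4<-Add1  regs: r0:7,r1:-3,r2:Add3,r3:1,r4:Add1,r5:8
  c8: CDB Add2=5; issue ADD r3<-Add2  regs: r0:7,r1:-3,r2:Add3,r3:Add2,r4:Add1,r5:8
  c9: stall  regs: r0:7,r1:-3,r2:Add3,r3:Add2,r4:Add1,r5:8
  c10: CDB Add1=0; issue ADD r4<-Add1  regs: r0:7,r1:-3,r2:Add3,r3:Add2,r4:Add1,r5:8
  c11: CDB Add2=8; issue SUB r4<-Add2  regs: r0:7,r1:-3,r2:Add3,r3:8,r4:Add2,r5:8
  c12: CDB Add3=2  regs: r0:7,r1:-3,r2:2,r3:8,r4:Add2,r5:8
  c13: CDB Add1=-3  regs: r0:7,r1:-3,r2:2,r3:8,r4:Add2,r5:8
  c14: -  regs: r0:7,r1:-3,r2:2,r3:8,r4:Add2,r5:8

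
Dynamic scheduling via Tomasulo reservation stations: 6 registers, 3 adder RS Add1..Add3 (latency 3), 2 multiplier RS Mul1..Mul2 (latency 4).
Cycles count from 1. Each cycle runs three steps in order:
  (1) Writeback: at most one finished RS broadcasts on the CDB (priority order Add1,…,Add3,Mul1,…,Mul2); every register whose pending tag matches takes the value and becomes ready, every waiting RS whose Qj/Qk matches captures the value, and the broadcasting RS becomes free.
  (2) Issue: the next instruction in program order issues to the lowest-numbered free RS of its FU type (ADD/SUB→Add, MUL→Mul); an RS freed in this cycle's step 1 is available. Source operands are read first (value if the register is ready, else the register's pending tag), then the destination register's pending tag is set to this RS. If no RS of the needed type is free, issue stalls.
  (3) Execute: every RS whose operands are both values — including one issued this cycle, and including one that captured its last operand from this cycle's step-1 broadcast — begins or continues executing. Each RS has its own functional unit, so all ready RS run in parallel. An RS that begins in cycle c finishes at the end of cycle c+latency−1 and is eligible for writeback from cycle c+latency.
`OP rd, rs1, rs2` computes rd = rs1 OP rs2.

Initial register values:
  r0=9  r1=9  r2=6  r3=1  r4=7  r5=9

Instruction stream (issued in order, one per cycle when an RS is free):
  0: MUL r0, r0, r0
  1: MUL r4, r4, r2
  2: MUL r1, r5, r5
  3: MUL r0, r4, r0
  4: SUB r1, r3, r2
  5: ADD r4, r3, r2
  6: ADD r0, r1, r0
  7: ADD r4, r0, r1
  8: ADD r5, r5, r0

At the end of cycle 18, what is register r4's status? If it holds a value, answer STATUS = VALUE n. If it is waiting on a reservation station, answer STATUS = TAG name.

STATUS = VALUE 3392

c1: issue MUL r0<-Mul1 | r0:Mul1,r1:9,r2:6,r3:1,r4:7,r5:9
c2: issue MUL r4<-Mul2 | r0:Mul1,r1:9,r2:6,r3:1,r4:Mul2,r5:9
c3: stall | r0:Mul1,r1:9,r2:6,r3:1,r4:Mul2,r5:9
c4: stall | r0:Mul1,r1:9,r2:6,r3:1,r4:Mul2,r5:9
c5: CDB Mul1=81; issue MUL r1<-Mul1 | r0:81,r1:Mul1,r2:6,r3:1,r4:Mul2,r5:9
c6: CDB Mul2=42; issue MUL r0<-Mul2 | r0:Mul2,r1:Mul1,r2:6,r3:1,r4:42,r5:9
c7: issue SUB r1<-Add1 | r0:Mul2,r1:Add1,r2:6,r3:1,r4:42,r5:9
c8: issue ADD r4<-Add2 | r0:Mul2,r1:Add1,r2:6,r3:1,r4:Add2,r5:9
c9: CDB Mul1=81; issue ADD r0<-Add3 | r0:Add3,r1:Add1,r2:6,r3:1,r4:Add2,r5:9
c10: CDB Add1=-5; issue ADD r4<-Add1 | r0:Add3,r1:-5,r2:6,r3:1,r4:Add1,r5:9
c11: CDB Add2=7; issue ADD r5<-Add2 | r0:Add3,r1:-5,r2:6,r3:1,r4:Add1,r5:Add2
c12: CDB Mul2=3402 | r0:Add3,r1:-5,r2:6,r3:1,r4:Add1,r5:Add2
c13: - | r0:Add3,r1:-5,r2:6,r3:1,r4:Add1,r5:Add2
c14: - | r0:Add3,r1:-5,r2:6,r3:1,r4:Add1,r5:Add2
c15: CDB Add3=3397 | r0:3397,r1:-5,r2:6,r3:1,r4:Add1,r5:Add2
c16: - | r0:3397,r1:-5,r2:6,r3:1,r4:Add1,r5:Add2
c17: - | r0:3397,r1:-5,r2:6,r3:1,r4:Add1,r5:Add2
c18: CDB Add1=3392 | r0:3397,r1:-5,r2:6,r3:1,r4:3392,r5:Add2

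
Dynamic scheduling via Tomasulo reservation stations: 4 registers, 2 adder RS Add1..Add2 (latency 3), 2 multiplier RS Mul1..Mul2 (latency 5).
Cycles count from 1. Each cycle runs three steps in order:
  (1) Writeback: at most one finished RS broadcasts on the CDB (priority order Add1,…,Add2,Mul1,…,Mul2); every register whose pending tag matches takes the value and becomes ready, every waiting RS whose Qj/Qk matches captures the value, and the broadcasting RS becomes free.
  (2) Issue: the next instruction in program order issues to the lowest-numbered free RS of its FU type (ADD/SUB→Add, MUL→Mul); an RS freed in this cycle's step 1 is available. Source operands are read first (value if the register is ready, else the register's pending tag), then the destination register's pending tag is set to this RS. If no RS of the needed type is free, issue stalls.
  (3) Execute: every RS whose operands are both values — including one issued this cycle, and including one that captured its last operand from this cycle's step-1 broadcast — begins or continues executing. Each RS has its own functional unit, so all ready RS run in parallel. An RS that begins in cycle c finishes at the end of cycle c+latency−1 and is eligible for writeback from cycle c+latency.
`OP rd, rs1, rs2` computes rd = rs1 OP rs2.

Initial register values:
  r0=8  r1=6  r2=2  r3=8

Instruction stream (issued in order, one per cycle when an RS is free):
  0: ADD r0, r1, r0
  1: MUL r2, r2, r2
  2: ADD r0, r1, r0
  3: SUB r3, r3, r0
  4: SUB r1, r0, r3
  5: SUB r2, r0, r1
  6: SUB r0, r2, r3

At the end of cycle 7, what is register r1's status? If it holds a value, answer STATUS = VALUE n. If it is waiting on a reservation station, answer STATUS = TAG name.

cycle 1: issue ADD r0<-Add1 // r0:Add1,r1:6,r2:2,r3:8
cycle 2: issue MUL r2<-Mul1 // r0:Add1,r1:6,r2:Mul1,r3:8
cycle 3: issue ADD r0<-Add2 // r0:Add2,r1:6,r2:Mul1,r3:8
cycle 4: CDB Add1=14; issue SUB r3<-Add1 // r0:Add2,r1:6,r2:Mul1,r3:Add1
cycle 5: stall // r0:Add2,r1:6,r2:Mul1,r3:Add1
cycle 6: stall // r0:Add2,r1:6,r2:Mul1,r3:Add1
cycle 7: CDB Add2=20; issue SUB r1<-Add2 // r0:20,r1:Add2,r2:Mul1,r3:Add1

STATUS = TAG Add2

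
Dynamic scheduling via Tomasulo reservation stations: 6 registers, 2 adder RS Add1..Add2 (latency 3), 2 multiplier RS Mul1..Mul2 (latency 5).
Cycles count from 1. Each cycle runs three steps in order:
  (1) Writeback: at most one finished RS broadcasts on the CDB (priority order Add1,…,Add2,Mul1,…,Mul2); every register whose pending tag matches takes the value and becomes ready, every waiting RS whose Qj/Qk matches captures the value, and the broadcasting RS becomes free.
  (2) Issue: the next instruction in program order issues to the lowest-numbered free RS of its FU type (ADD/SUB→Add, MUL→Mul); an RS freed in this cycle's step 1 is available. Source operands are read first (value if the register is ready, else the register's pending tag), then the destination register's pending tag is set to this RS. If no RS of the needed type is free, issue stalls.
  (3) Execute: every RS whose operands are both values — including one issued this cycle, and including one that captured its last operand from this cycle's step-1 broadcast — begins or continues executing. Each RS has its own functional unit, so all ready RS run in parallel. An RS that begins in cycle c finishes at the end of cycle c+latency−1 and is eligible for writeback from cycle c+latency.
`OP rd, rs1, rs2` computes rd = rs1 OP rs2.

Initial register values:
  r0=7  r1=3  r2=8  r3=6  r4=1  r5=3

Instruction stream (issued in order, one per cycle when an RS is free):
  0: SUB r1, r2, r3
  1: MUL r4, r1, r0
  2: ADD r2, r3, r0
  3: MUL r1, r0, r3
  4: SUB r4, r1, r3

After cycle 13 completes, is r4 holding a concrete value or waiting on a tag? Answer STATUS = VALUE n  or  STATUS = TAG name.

STATUS = VALUE 36

cycle 1: issue SUB r1<-Add1 // r0:7,r1:Add1,r2:8,r3:6,r4:1,r5:3
cycle 2: issue MUL r4<-Mul1 // r0:7,r1:Add1,r2:8,r3:6,r4:Mul1,r5:3
cycle 3: issue ADD r2<-Add2 // r0:7,r1:Add1,r2:Add2,r3:6,r4:Mul1,r5:3
cycle 4: CDB Add1=2; issue MUL r1<-Mul2 // r0:7,r1:Mul2,r2:Add2,r3:6,r4:Mul1,r5:3
cycle 5: issue SUB r4<-Add1 // r0:7,r1:Mul2,r2:Add2,r3:6,r4:Add1,r5:3
cycle 6: CDB Add2=13 // r0:7,r1:Mul2,r2:13,r3:6,r4:Add1,r5:3
cycle 7: - // r0:7,r1:Mul2,r2:13,r3:6,r4:Add1,r5:3
cycle 8: - // r0:7,r1:Mul2,r2:13,r3:6,r4:Add1,r5:3
cycle 9: CDB Mul1=14 // r0:7,r1:Mul2,r2:13,r3:6,r4:Add1,r5:3
cycle 10: CDB Mul2=42 // r0:7,r1:42,r2:13,r3:6,r4:Add1,r5:3
cycle 11: - // r0:7,r1:42,r2:13,r3:6,r4:Add1,r5:3
cycle 12: - // r0:7,r1:42,r2:13,r3:6,r4:Add1,r5:3
cycle 13: CDB Add1=36 // r0:7,r1:42,r2:13,r3:6,r4:36,r5:3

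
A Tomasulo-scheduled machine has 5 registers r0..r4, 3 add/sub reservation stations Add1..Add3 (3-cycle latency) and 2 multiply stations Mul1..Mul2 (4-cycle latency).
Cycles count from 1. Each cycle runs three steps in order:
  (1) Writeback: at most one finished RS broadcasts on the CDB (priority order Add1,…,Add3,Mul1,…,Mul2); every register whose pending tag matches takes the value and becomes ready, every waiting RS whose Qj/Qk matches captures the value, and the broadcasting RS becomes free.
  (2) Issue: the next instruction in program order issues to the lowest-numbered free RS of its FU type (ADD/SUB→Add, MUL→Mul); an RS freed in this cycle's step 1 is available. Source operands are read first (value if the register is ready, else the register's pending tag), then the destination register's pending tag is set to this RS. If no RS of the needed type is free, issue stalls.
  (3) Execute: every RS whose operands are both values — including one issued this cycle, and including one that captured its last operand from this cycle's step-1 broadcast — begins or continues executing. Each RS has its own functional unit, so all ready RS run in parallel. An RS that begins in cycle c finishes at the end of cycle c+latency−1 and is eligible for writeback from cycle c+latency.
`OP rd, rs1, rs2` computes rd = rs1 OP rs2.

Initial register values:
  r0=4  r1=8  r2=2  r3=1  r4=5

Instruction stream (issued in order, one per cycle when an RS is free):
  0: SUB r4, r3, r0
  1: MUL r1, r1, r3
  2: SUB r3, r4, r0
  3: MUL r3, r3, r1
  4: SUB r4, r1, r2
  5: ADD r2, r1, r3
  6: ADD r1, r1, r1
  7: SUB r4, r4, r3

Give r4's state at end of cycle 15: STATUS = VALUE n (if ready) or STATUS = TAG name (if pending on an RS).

  c1: issue SUB r4<-Add1  regs: r0:4,r1:8,r2:2,r3:1,r4:Add1
  c2: issue MUL r1<-Mul1  regs: r0:4,r1:Mul1,r2:2,r3:1,r4:Add1
  c3: issue SUB r3<-Add2  regs: r0:4,r1:Mul1,r2:2,r3:Add2,r4:Add1
  c4: CDB Add1=-3; issue MUL r3<-Mul2  regs: r0:4,r1:Mul1,r2:2,r3:Mul2,r4:-3
  c5: issue SUB r4<-Add1  regs: r0:4,r1:Mul1,r2:2,r3:Mul2,r4:Add1
  c6: CDB Mul1=8; issue ADD r2<-Add3  regs: r0:4,r1:8,r2:Add3,r3:Mul2,r4:Add1
  c7: CDB Add2=-7; issue ADD r1<-Add2  regs: r0:4,r1:Add2,r2:Add3,r3:Mul2,r4:Add1
  c8: stall  regs: r0:4,r1:Add2,r2:Add3,r3:Mul2,r4:Add1
  c9: CDB Add1=6; issue SUB r4<-Add1  regs: r0:4,r1:Add2,r2:Add3,r3:Mul2,r4:Add1
  c10: CDB Add2=16  regs: r0:4,r1:16,r2:Add3,r3:Mul2,r4:Add1
  c11: CDB Mul2=-56  regs: r0:4,r1:16,r2:Add3,r3:-56,r4:Add1
  c12: -  regs: r0:4,r1:16,r2:Add3,r3:-56,r4:Add1
  c13: -  regs: r0:4,r1:16,r2:Add3,r3:-56,r4:Add1
  c14: CDB Add1=62  regs: r0:4,r1:16,r2:Add3,r3:-56,r4:62
  c15: CDB Add3=-48  regs: r0:4,r1:16,r2:-48,r3:-56,r4:62

STATUS = VALUE 62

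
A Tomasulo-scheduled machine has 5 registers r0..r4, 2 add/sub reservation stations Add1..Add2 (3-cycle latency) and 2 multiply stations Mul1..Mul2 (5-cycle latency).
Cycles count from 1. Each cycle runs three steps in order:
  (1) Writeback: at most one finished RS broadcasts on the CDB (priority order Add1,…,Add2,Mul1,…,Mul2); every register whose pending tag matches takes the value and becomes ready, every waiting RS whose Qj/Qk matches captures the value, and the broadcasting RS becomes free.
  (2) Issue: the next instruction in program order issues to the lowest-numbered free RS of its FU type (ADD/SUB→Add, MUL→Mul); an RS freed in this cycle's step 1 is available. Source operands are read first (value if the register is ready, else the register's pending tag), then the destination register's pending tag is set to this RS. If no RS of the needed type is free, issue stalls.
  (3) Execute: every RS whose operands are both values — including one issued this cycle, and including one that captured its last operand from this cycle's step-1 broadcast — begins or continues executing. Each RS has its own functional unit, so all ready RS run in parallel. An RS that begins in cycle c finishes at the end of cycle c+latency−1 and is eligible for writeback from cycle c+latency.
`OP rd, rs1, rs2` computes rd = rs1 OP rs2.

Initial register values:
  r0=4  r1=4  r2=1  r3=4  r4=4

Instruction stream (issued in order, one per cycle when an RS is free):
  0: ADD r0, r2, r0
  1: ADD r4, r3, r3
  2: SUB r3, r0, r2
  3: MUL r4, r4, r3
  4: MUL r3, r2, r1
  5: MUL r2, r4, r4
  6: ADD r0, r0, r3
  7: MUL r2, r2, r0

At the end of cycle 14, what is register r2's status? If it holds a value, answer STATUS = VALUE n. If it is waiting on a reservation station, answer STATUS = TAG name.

STATUS = TAG Mul1

c1: issue ADD r0<-Add1 | r0:Add1,r1:4,r2:1,r3:4,r4:4
c2: issue ADD r4<-Add2 | r0:Add1,r1:4,r2:1,r3:4,r4:Add2
c3: stall | r0:Add1,r1:4,r2:1,r3:4,r4:Add2
c4: CDB Add1=5; issue SUB r3<-Add1 | r0:5,r1:4,r2:1,r3:Add1,r4:Add2
c5: CDB Add2=8; issue MUL r4<-Mul1 | r0:5,r1:4,r2:1,r3:Add1,r4:Mul1
c6: issue MUL r3<-Mul2 | r0:5,r1:4,r2:1,r3:Mul2,r4:Mul1
c7: CDB Add1=4; stall | r0:5,r1:4,r2:1,r3:Mul2,r4:Mul1
c8: stall | r0:5,r1:4,r2:1,r3:Mul2,r4:Mul1
c9: stall | r0:5,r1:4,r2:1,r3:Mul2,r4:Mul1
c10: stall | r0:5,r1:4,r2:1,r3:Mul2,r4:Mul1
c11: CDB Mul2=4; issue MUL r2<-Mul2 | r0:5,r1:4,r2:Mul2,r3:4,r4:Mul1
c12: CDB Mul1=32; issue ADD r0<-Add1 | r0:Add1,r1:4,r2:Mul2,r3:4,r4:32
c13: issue MUL r2<-Mul1 | r0:Add1,r1:4,r2:Mul1,r3:4,r4:32
c14: - | r0:Add1,r1:4,r2:Mul1,r3:4,r4:32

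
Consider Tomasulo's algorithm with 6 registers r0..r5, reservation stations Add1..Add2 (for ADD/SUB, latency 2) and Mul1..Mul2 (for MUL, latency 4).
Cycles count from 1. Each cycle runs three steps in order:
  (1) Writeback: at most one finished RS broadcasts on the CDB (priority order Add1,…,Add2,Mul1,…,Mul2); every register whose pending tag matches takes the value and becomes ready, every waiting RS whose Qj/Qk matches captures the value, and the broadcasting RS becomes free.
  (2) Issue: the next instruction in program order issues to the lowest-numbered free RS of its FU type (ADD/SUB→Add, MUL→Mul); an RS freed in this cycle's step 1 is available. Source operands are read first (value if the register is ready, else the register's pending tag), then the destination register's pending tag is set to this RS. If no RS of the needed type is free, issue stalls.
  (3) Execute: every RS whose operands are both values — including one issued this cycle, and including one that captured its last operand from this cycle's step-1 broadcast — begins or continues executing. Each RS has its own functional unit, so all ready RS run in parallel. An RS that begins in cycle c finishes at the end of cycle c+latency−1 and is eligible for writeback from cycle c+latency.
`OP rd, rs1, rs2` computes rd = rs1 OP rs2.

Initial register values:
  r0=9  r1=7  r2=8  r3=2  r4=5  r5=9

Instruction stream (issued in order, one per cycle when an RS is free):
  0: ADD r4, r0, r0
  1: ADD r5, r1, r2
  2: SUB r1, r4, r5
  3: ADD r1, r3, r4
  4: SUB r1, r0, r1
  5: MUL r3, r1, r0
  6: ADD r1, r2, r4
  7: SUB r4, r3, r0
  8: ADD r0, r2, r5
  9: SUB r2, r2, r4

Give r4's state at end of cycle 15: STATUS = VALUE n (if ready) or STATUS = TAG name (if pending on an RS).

  c1: issue ADD r4<-Add1  regs: r0:9,r1:7,r2:8,r3:2,r4:Add1,r5:9
  c2: issue ADD r5<-Add2  regs: r0:9,r1:7,r2:8,r3:2,r4:Add1,r5:Add2
  c3: CDB Add1=18; issue SUB r1<-Add1  regs: r0:9,r1:Add1,r2:8,r3:2,r4:18,r5:Add2
  c4: CDB Add2=15; issue ADD r1<-Add2  regs: r0:9,r1:Add2,r2:8,r3:2,r4:18,r5:15
  c5: stall  regs: r0:9,r1:Add2,r2:8,r3:2,r4:18,r5:15
  c6: CDB Add1=3; issue SUB r1<-Add1  regs: r0:9,r1:Add1,r2:8,r3:2,r4:18,r5:15
  c7: CDB Add2=20; issue MUL r3<-Mul1  regs: r0:9,r1:Add1,r2:8,r3:Mul1,r4:18,r5:15
  c8: issue ADD r1<-Add2  regs: r0:9,r1:Add2,r2:8,r3:Mul1,r4:18,r5:15
  c9: CDB Add1=-11; issue SUB r4<-Add1  regs: r0:9,r1:Add2,r2:8,r3:Mul1,r4:Add1,r5:15
  c10: CDB Add2=26; issue ADD r0<-Add2  regs: r0:Add2,r1:26,r2:8,r3:Mul1,r4:Add1,r5:15
  c11: stall  regs: r0:Add2,r1:26,r2:8,r3:Mul1,r4:Add1,r5:15
  c12: CDB Add2=23; issue SUB r2<-Add2  regs: r0:23,r1:26,r2:Add2,r3:Mul1,r4:Add1,r5:15
  c13: CDB Mul1=-99  regs: r0:23,r1:26,r2:Add2,r3:-99,r4:Add1,r5:15
  c14: -  regs: r0:23,r1:26,r2:Add2,r3:-99,r4:Add1,r5:15
  c15: CDB Add1=-108  regs: r0:23,r1:26,r2:Add2,r3:-99,r4:-108,r5:15

STATUS = VALUE -108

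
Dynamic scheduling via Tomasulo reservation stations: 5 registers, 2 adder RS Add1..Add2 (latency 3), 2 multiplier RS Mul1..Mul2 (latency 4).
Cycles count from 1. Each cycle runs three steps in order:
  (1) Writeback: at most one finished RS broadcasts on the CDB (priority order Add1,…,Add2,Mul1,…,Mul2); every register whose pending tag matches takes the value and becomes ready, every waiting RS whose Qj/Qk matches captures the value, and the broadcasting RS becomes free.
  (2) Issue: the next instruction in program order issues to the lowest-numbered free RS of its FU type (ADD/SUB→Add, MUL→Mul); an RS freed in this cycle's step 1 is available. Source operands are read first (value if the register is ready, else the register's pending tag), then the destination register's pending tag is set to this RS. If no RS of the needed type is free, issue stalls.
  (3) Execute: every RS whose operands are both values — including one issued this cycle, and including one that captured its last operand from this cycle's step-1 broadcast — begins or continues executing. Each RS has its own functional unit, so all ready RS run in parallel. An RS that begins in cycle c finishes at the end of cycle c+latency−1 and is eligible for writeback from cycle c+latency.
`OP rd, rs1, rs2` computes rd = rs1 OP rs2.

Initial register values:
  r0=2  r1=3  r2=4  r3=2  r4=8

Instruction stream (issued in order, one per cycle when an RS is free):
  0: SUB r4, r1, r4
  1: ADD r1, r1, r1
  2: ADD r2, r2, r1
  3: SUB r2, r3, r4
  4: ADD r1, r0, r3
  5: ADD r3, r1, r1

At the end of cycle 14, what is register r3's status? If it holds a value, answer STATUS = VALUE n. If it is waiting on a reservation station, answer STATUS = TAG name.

c1: issue SUB r4<-Add1 | r0:2,r1:3,r2:4,r3:2,r4:Add1
c2: issue ADD r1<-Add2 | r0:2,r1:Add2,r2:4,r3:2,r4:Add1
c3: stall | r0:2,r1:Add2,r2:4,r3:2,r4:Add1
c4: CDB Add1=-5; issue ADD r2<-Add1 | r0:2,r1:Add2,r2:Add1,r3:2,r4:-5
c5: CDB Add2=6; issue SUB r2<-Add2 | r0:2,r1:6,r2:Add2,r3:2,r4:-5
c6: stall | r0:2,r1:6,r2:Add2,r3:2,r4:-5
c7: stall | r0:2,r1:6,r2:Add2,r3:2,r4:-5
c8: CDB Add1=10; issue ADD r1<-Add1 | r0:2,r1:Add1,r2:Add2,r3:2,r4:-5
c9: CDB Add2=7; issue ADD r3<-Add2 | r0:2,r1:Add1,r2:7,r3:Add2,r4:-5
c10: - | r0:2,r1:Add1,r2:7,r3:Add2,r4:-5
c11: CDB Add1=4 | r0:2,r1:4,r2:7,r3:Add2,r4:-5
c12: - | r0:2,r1:4,r2:7,r3:Add2,r4:-5
c13: - | r0:2,r1:4,r2:7,r3:Add2,r4:-5
c14: CDB Add2=8 | r0:2,r1:4,r2:7,r3:8,r4:-5

STATUS = VALUE 8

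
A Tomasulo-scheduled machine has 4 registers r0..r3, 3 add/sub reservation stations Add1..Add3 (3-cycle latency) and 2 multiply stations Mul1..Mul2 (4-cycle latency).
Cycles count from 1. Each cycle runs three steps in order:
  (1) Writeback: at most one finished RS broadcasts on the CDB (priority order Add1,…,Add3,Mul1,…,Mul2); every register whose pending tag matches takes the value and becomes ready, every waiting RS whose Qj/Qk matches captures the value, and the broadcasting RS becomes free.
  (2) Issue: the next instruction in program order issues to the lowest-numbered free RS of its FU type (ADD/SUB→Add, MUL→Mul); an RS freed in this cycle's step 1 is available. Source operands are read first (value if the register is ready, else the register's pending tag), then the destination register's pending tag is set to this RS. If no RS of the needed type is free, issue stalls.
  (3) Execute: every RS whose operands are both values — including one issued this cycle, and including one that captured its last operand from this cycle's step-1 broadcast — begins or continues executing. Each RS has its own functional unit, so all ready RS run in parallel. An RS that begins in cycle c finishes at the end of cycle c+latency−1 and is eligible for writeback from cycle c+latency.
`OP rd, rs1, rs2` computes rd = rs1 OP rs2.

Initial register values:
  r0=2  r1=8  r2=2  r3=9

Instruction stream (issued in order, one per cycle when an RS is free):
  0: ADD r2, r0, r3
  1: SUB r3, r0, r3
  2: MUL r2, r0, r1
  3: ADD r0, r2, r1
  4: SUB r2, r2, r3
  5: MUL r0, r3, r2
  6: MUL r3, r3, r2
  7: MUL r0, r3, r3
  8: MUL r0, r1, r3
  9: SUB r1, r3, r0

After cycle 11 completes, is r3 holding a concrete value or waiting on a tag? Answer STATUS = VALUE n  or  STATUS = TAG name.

  c1: issue ADD r2<-Add1  regs: r0:2,r1:8,r2:Add1,r3:9
  c2: issue SUB r3<-Add2  regs: r0:2,r1:8,r2:Add1,r3:Add2
  c3: issue MUL r2<-Mul1  regs: r0:2,r1:8,r2:Mul1,r3:Add2
  c4: CDB Add1=11; issue ADD r0<-Add1  regs: r0:Add1,r1:8,r2:Mul1,r3:Add2
  c5: CDB Add2=-7; issue SUB r2<-Add2  regs: r0:Add1,r1:8,r2:Add2,r3:-7
  c6: issue MUL r0<-Mul2  regs: r0:Mul2,r1:8,r2:Add2,r3:-7
  c7: CDB Mul1=16; issue MUL r3<-Mul1  regs: r0:Mul2,r1:8,r2:Add2,r3:Mul1
  c8: stall  regs: r0:Mul2,r1:8,r2:Add2,r3:Mul1
  c9: stall  regs: r0:Mul2,r1:8,r2:Add2,r3:Mul1
  c10: CDB Add1=24; stall  regs: r0:Mul2,r1:8,r2:Add2,r3:Mul1
  c11: CDB Add2=23; stall  regs: r0:Mul2,r1:8,r2:23,r3:Mul1

STATUS = TAG Mul1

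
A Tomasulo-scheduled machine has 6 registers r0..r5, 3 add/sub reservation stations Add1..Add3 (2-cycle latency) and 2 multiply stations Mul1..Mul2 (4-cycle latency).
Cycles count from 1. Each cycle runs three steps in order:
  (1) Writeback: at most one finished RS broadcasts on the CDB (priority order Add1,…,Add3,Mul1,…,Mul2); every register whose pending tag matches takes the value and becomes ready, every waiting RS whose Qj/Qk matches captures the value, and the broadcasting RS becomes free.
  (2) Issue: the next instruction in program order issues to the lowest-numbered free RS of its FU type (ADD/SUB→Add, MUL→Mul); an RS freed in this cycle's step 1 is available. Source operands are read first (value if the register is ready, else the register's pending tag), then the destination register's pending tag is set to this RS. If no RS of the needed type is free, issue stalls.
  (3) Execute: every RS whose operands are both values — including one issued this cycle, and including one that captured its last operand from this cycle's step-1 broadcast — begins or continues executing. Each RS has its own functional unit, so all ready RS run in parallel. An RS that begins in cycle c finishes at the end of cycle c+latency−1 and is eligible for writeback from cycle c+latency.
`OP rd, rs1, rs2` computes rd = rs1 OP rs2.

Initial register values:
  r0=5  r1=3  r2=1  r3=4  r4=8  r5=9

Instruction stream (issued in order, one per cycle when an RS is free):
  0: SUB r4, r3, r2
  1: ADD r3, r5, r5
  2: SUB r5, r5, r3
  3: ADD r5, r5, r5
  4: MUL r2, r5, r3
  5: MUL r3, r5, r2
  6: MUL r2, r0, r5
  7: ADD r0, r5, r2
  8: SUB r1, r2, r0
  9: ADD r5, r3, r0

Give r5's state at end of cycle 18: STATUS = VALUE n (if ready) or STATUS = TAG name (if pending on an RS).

STATUS = TAG Add3

c1: issue SUB r4<-Add1 | r0:5,r1:3,r2:1,r3:4,r4:Add1,r5:9
c2: issue ADD r3<-Add2 | r0:5,r1:3,r2:1,r3:Add2,r4:Add1,r5:9
c3: CDB Add1=3; issue SUB r5<-Add1 | r0:5,r1:3,r2:1,r3:Add2,r4:3,r5:Add1
c4: CDB Add2=18; issue ADD r5<-Add2 | r0:5,r1:3,r2:1,r3:18,r4:3,r5:Add2
c5: issue MUL r2<-Mul1 | r0:5,r1:3,r2:Mul1,r3:18,r4:3,r5:Add2
c6: CDB Add1=-9; issue MUL r3<-Mul2 | r0:5,r1:3,r2:Mul1,r3:Mul2,r4:3,r5:Add2
c7: stall | r0:5,r1:3,r2:Mul1,r3:Mul2,r4:3,r5:Add2
c8: CDB Add2=-18; stall | r0:5,r1:3,r2:Mul1,r3:Mul2,r4:3,r5:-18
c9: stall | r0:5,r1:3,r2:Mul1,r3:Mul2,r4:3,r5:-18
c10: stall | r0:5,r1:3,r2:Mul1,r3:Mul2,r4:3,r5:-18
c11: stall | r0:5,r1:3,r2:Mul1,r3:Mul2,r4:3,r5:-18
c12: CDB Mul1=-324; issue MUL r2<-Mul1 | r0:5,r1:3,r2:Mul1,r3:Mul2,r4:3,r5:-18
c13: issue ADD r0<-Add1 | r0:Add1,r1:3,r2:Mul1,r3:Mul2,r4:3,r5:-18
c14: issue SUB r1<-Add2 | r0:Add1,r1:Add2,r2:Mul1,r3:Mul2,r4:3,r5:-18
c15: issue ADD r5<-Add3 | r0:Add1,r1:Add2,r2:Mul1,r3:Mul2,r4:3,r5:Add3
c16: CDB Mul1=-90 | r0:Add1,r1:Add2,r2:-90,r3:Mul2,r4:3,r5:Add3
c17: CDB Mul2=5832 | r0:Add1,r1:Add2,r2:-90,r3:5832,r4:3,r5:Add3
c18: CDB Add1=-108 | r0:-108,r1:Add2,r2:-90,r3:5832,r4:3,r5:Add3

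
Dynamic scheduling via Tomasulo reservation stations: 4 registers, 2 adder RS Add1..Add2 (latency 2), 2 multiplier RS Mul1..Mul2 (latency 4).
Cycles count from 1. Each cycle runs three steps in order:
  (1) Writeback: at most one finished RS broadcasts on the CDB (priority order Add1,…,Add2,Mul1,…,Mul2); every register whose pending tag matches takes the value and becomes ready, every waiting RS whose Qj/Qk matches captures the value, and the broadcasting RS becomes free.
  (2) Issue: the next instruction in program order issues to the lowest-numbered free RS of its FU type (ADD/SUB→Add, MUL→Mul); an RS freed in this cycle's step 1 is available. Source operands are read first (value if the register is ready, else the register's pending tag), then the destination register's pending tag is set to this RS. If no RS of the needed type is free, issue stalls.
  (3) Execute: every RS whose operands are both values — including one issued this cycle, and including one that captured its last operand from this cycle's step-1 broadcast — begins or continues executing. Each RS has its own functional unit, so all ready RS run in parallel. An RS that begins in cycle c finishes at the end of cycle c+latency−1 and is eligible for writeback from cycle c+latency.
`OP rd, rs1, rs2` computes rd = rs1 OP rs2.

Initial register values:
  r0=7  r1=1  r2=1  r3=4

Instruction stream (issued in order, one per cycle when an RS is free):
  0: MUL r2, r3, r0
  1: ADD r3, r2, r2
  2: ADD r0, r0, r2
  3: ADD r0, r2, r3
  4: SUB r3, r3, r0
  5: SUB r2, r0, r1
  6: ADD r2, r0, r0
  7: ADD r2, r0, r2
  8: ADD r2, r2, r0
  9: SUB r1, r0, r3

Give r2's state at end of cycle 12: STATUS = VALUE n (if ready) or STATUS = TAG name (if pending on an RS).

STATUS = TAG Add2

  c1: issue MUL r2<-Mul1  regs: r0:7,r1:1,r2:Mul1,r3:4
  c2: issue ADD r3<-Add1  regs: r0:7,r1:1,r2:Mul1,r3:Add1
  c3: issue ADD r0<-Add2  regs: r0:Add2,r1:1,r2:Mul1,r3:Add1
  c4: stall  regs: r0:Add2,r1:1,r2:Mul1,r3:Add1
  c5: CDB Mul1=28; stall  regs: r0:Add2,r1:1,r2:28,r3:Add1
  c6: stall  regs: r0:Add2,r1:1,r2:28,r3:Add1
  c7: CDB Add1=56; issue ADD r0<-Add1  regs: r0:Add1,r1:1,r2:28,r3:56
  c8: CDB Add2=35; issue SUB r3<-Add2  regs: r0:Add1,r1:1,r2:28,r3:Add2
  c9: CDB Add1=84; issue SUB r2<-Add1  regs: r0:84,r1:1,r2:Add1,r3:Add2
  c10: stall  regs: r0:84,r1:1,r2:Add1,r3:Add2
  c11: CDB Add1=83; issue ADD r2<-Add1  regs: r0:84,r1:1,r2:Add1,r3:Add2
  c12: CDB Add2=-28; issue ADD r2<-Add2  regs: r0:84,r1:1,r2:Add2,r3:-28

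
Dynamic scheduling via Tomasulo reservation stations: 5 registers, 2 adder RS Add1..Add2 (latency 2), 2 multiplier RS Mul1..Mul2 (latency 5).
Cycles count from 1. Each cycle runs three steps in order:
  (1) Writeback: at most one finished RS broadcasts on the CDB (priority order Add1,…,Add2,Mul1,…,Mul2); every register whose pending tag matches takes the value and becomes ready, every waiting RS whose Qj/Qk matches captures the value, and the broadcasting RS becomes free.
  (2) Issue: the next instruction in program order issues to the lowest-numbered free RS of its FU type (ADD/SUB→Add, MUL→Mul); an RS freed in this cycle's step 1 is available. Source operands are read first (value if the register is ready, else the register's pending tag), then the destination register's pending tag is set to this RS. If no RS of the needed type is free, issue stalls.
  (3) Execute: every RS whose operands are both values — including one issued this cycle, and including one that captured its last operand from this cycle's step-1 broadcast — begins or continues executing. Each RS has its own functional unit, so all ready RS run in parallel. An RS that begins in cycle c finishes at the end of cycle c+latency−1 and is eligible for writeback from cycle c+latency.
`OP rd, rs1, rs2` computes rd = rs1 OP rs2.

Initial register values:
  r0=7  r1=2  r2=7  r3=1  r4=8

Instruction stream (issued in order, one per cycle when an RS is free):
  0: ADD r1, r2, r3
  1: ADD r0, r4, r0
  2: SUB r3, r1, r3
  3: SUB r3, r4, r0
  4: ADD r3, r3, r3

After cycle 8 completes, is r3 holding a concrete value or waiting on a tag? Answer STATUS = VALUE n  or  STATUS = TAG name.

cycle 1: issue ADD r1<-Add1 // r0:7,r1:Add1,r2:7,r3:1,r4:8
cycle 2: issue ADD r0<-Add2 // r0:Add2,r1:Add1,r2:7,r3:1,r4:8
cycle 3: CDB Add1=8; issue SUB r3<-Add1 // r0:Add2,r1:8,r2:7,r3:Add1,r4:8
cycle 4: CDB Add2=15; issue SUB r3<-Add2 // r0:15,r1:8,r2:7,r3:Add2,r4:8
cycle 5: CDB Add1=7; issue ADD r3<-Add1 // r0:15,r1:8,r2:7,r3:Add1,r4:8
cycle 6: CDB Add2=-7 // r0:15,r1:8,r2:7,r3:Add1,r4:8
cycle 7: - // r0:15,r1:8,r2:7,r3:Add1,r4:8
cycle 8: CDB Add1=-14 // r0:15,r1:8,r2:7,r3:-14,r4:8

STATUS = VALUE -14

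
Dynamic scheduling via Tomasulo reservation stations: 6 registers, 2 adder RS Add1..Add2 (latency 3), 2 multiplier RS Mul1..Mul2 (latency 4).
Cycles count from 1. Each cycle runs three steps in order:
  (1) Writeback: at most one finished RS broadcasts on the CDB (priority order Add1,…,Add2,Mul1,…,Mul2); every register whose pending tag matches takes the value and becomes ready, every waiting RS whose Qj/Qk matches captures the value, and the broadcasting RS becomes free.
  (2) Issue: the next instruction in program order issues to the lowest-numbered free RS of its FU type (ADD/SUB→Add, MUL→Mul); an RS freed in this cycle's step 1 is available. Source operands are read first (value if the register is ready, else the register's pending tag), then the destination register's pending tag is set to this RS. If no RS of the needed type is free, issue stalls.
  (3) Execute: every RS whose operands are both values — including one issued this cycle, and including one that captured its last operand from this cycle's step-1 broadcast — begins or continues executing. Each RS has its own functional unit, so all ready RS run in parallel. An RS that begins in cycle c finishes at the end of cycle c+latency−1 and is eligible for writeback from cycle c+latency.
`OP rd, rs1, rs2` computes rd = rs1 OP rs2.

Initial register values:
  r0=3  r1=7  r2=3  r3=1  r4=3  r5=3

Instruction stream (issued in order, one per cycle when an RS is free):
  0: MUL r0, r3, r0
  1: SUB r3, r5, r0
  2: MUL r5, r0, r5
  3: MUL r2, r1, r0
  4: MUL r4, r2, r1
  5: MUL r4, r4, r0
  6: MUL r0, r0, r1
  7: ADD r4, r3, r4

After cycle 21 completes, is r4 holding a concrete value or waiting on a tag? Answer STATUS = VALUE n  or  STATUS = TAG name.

  c1: issue MUL r0<-Mul1  regs: r0:Mul1,r1:7,r2:3,r3:1,r4:3,r5:3
  c2: issue SUB r3<-Add1  regs: r0:Mul1,r1:7,r2:3,r3:Add1,r4:3,r5:3
  c3: issue MUL r5<-Mul2  regs: r0:Mul1,r1:7,r2:3,r3:Add1,r4:3,r5:Mul2
  c4: stall  regs: r0:Mul1,r1:7,r2:3,r3:Add1,r4:3,r5:Mul2
  c5: CDB Mul1=3; issue MUL r2<-Mul1  regs: r0:3,r1:7,r2:Mul1,r3:Add1,r4:3,r5:Mul2
  c6: stall  regs: r0:3,r1:7,r2:Mul1,r3:Add1,r4:3,r5:Mul2
  c7: stall  regs: r0:3,r1:7,r2:Mul1,r3:Add1,r4:3,r5:Mul2
  c8: CDB Add1=0; stall  regs: r0:3,r1:7,r2:Mul1,r3:0,r4:3,r5:Mul2
  c9: CDB Mul1=21; issue MUL r4<-Mul1  regs: r0:3,r1:7,r2:21,r3:0,r4:Mul1,r5:Mul2
  c10: CDB Mul2=9; issue MUL r4<-Mul2  regs: r0:3,r1:7,r2:21,r3:0,r4:Mul2,r5:9
  c11: stall  regs: r0:3,r1:7,r2:21,r3:0,r4:Mul2,r5:9
  c12: stall  regs: r0:3,r1:7,r2:21,r3:0,r4:Mul2,r5:9
  c13: CDB Mul1=147; issue MUL r0<-Mul1  regs: r0:Mul1,r1:7,r2:21,r3:0,r4:Mul2,r5:9
  c14: issue ADD r4<-Add1  regs: r0:Mul1,r1:7,r2:21,r3:0,r4:Add1,r5:9
  c15: -  regs: r0:Mul1,r1:7,r2:21,r3:0,r4:Add1,r5:9
  c16: -  regs: r0:Mul1,r1:7,r2:21,r3:0,r4:Add1,r5:9
  c17: CDB Mul1=21  regs: r0:21,r1:7,r2:21,r3:0,r4:Add1,r5:9
  c18: CDB Mul2=441  regs: r0:21,r1:7,r2:21,r3:0,r4:Add1,r5:9
  c19: -  regs: r0:21,r1:7,r2:21,r3:0,r4:Add1,r5:9
  c20: -  regs: r0:21,r1:7,r2:21,r3:0,r4:Add1,r5:9
  c21: CDB Add1=441  regs: r0:21,r1:7,r2:21,r3:0,r4:441,r5:9

STATUS = VALUE 441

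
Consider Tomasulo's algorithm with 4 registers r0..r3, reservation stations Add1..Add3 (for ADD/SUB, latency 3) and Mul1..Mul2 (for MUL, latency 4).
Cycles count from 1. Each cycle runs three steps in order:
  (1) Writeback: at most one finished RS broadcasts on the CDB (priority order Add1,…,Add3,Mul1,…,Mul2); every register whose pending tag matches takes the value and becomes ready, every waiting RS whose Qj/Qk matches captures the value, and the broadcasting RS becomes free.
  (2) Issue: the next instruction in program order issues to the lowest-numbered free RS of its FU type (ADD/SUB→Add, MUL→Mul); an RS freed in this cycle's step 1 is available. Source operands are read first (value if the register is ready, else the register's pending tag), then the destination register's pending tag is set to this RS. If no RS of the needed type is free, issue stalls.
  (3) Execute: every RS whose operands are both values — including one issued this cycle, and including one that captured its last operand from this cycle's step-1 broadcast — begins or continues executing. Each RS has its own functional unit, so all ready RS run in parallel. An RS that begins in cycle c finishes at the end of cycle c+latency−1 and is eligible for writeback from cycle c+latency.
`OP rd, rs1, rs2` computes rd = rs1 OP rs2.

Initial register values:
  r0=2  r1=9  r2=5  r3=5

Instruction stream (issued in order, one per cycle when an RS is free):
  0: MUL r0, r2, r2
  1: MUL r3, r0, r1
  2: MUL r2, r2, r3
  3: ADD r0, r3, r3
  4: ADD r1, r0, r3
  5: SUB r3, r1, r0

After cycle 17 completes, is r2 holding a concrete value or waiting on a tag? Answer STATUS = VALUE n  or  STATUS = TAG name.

c1: issue MUL r0<-Mul1 | r0:Mul1,r1:9,r2:5,r3:5
c2: issue MUL r3<-Mul2 | r0:Mul1,r1:9,r2:5,r3:Mul2
c3: stall | r0:Mul1,r1:9,r2:5,r3:Mul2
c4: stall | r0:Mul1,r1:9,r2:5,r3:Mul2
c5: CDB Mul1=25; issue MUL r2<-Mul1 | r0:25,r1:9,r2:Mul1,r3:Mul2
c6: issue ADD r0<-Add1 | r0:Add1,r1:9,r2:Mul1,r3:Mul2
c7: issue ADD r1<-Add2 | r0:Add1,r1:Add2,r2:Mul1,r3:Mul2
c8: issue SUB r3<-Add3 | r0:Add1,r1:Add2,r2:Mul1,r3:Add3
c9: CDB Mul2=225 | r0:Add1,r1:Add2,r2:Mul1,r3:Add3
c10: - | r0:Add1,r1:Add2,r2:Mul1,r3:Add3
c11: - | r0:Add1,r1:Add2,r2:Mul1,r3:Add3
c12: CDB Add1=450 | r0:450,r1:Add2,r2:Mul1,r3:Add3
c13: CDB Mul1=1125 | r0:450,r1:Add2,r2:1125,r3:Add3
c14: - | r0:450,r1:Add2,r2:1125,r3:Add3
c15: CDB Add2=675 | r0:450,r1:675,r2:1125,r3:Add3
c16: - | r0:450,r1:675,r2:1125,r3:Add3
c17: - | r0:450,r1:675,r2:1125,r3:Add3

STATUS = VALUE 1125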